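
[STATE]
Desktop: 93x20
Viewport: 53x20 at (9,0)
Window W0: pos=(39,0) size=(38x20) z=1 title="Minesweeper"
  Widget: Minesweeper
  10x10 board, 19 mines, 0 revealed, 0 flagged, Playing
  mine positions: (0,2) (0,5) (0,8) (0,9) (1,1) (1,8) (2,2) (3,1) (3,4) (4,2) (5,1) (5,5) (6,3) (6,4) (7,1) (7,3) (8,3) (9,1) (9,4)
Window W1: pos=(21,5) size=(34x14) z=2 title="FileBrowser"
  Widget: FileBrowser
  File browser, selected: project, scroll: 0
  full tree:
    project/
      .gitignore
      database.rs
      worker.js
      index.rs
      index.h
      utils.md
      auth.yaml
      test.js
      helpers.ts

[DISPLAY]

                              ┏━━━━━━━━━━━━━━━━━━━━━━
                              ┃ Minesweeper          
                              ┠──────────────────────
                              ┃■■■■■■■■■■            
                              ┃■■■■■■■■■■            
            ┏━━━━━━━━━━━━━━━━━━━━━━━━━━━━━━━━┓       
            ┃ FileBrowser                    ┃       
            ┠────────────────────────────────┨       
            ┃> [-] project/                  ┃       
            ┃    .gitignore                  ┃       
            ┃    database.rs                 ┃       
            ┃    worker.js                   ┃       
            ┃    index.rs                    ┃       
            ┃    index.h                     ┃       
            ┃    utils.md                    ┃       
            ┃    auth.yaml                   ┃       
            ┃    test.js                     ┃       
            ┃    helpers.ts                  ┃       
            ┗━━━━━━━━━━━━━━━━━━━━━━━━━━━━━━━━┛       
                              ┗━━━━━━━━━━━━━━━━━━━━━━


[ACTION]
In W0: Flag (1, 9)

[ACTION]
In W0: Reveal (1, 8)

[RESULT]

                              ┏━━━━━━━━━━━━━━━━━━━━━━
                              ┃ Minesweeper          
                              ┠──────────────────────
                              ┃■■✹■■✹■■✹✹            
                              ┃■✹■■■■■■✹⚑            
            ┏━━━━━━━━━━━━━━━━━━━━━━━━━━━━━━━━┓       
            ┃ FileBrowser                    ┃       
            ┠────────────────────────────────┨       
            ┃> [-] project/                  ┃       
            ┃    .gitignore                  ┃       
            ┃    database.rs                 ┃       
            ┃    worker.js                   ┃       
            ┃    index.rs                    ┃       
            ┃    index.h                     ┃       
            ┃    utils.md                    ┃       
            ┃    auth.yaml                   ┃       
            ┃    test.js                     ┃       
            ┃    helpers.ts                  ┃       
            ┗━━━━━━━━━━━━━━━━━━━━━━━━━━━━━━━━┛       
                              ┗━━━━━━━━━━━━━━━━━━━━━━


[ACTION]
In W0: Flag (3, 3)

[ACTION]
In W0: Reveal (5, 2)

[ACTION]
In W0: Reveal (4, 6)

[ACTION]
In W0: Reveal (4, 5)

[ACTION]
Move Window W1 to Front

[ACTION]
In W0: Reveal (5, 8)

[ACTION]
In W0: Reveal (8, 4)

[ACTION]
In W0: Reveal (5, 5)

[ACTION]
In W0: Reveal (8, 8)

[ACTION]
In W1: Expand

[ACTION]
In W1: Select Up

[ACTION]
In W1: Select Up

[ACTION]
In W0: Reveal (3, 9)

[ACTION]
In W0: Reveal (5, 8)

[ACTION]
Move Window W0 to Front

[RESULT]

                              ┏━━━━━━━━━━━━━━━━━━━━━━
                              ┃ Minesweeper          
                              ┠──────────────────────
                              ┃■■✹■■✹■■✹✹            
                              ┃■✹■■■■■■✹⚑            
            ┏━━━━━━━━━━━━━━━━━┃■■✹■■■■■■■            
            ┃ FileBrowser     ┃■✹■■✹■■■■■            
            ┠─────────────────┃■■✹■■■■■■■            
            ┃> [-] project/   ┃■✹■■■✹■■■■            
            ┃    .gitignore   ┃■■■✹✹■■■■■            
            ┃    database.rs  ┃■✹■✹■■■■■■            
            ┃    worker.js    ┃■■■✹■■■■■■            
            ┃    index.rs     ┃■✹■■✹■■■■■            
            ┃    index.h      ┃                      
            ┃    utils.md     ┃                      
            ┃    auth.yaml    ┃                      
            ┃    test.js      ┃                      
            ┃    helpers.ts   ┃                      
            ┗━━━━━━━━━━━━━━━━━┃                      
                              ┗━━━━━━━━━━━━━━━━━━━━━━


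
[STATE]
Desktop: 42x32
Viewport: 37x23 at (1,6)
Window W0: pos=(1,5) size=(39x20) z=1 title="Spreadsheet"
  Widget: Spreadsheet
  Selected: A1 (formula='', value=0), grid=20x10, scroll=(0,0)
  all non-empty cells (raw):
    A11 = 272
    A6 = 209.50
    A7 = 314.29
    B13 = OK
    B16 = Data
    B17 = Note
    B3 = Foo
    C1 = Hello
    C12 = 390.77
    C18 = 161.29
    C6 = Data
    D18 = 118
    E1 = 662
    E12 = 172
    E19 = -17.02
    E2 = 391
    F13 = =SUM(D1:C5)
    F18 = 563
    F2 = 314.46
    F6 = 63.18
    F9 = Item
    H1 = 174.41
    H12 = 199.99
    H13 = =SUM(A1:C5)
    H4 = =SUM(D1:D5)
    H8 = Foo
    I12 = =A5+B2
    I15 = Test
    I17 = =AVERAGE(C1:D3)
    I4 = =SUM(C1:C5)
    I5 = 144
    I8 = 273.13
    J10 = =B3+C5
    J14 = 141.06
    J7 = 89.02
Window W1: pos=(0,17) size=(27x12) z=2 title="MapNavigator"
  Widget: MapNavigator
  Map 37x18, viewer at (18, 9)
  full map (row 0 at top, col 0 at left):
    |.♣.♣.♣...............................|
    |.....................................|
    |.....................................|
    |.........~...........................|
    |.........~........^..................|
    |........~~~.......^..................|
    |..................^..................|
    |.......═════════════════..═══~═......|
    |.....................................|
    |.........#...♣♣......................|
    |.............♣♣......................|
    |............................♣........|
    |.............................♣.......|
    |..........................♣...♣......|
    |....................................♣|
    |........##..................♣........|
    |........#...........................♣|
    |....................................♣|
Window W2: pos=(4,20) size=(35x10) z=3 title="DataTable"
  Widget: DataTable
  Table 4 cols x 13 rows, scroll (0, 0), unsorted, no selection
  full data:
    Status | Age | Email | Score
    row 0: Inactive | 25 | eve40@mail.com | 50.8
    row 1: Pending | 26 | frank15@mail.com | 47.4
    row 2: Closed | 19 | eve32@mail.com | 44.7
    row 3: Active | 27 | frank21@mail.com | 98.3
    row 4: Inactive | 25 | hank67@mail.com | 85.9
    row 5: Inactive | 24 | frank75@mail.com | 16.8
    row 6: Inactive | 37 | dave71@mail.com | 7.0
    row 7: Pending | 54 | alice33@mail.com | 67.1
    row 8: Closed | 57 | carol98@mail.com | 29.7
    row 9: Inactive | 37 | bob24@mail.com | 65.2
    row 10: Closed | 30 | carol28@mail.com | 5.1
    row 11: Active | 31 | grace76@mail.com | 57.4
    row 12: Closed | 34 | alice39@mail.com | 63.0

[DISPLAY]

┃ Spreadsheet                        
┠────────────────────────────────────
┃A1:                                 
┃       A       B       C       D    
┃------------------------------------
┃  1      [0]       0Hello          0
┃  2        0       0       0       0
┃  3        0Foo            0       0
┃  4        0       0       0       0
┃  5        0       0       0       0
┃  6   209.50       0Data           0
━━━━━━━━━━━━━━━━━━━━━━━━━┓  0       0
 MapNavigator            ┃  0       0
─────────────────────────┨  0       0
..~┏━━━━━━━━━━━━━━━━━━━━━━━━━━━━━━━━━
...┃ DataTable                       
.══┠─────────────────────────────────
...┃Status  │Age│Email           │Sco
...┃────────┼───┼────────────────┼───
...┃Inactive│25 │eve40@mail.com  │50.
...┃Pending │26 │frank15@mail.com│47.
...┃Closed  │19 │eve32@mail.com  │44.
━━━┃Active  │27 │frank21@mail.com│98.


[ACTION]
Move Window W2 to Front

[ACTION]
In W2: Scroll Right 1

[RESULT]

┃ Spreadsheet                        
┠────────────────────────────────────
┃A1:                                 
┃       A       B       C       D    
┃------------------------------------
┃  1      [0]       0Hello          0
┃  2        0       0       0       0
┃  3        0Foo            0       0
┃  4        0       0       0       0
┃  5        0       0       0       0
┃  6   209.50       0Data           0
━━━━━━━━━━━━━━━━━━━━━━━━━┓  0       0
 MapNavigator            ┃  0       0
─────────────────────────┨  0       0
..~┏━━━━━━━━━━━━━━━━━━━━━━━━━━━━━━━━━
...┃ DataTable                       
.══┠─────────────────────────────────
...┃tatus  │Age│Email           │Scor
...┃───────┼───┼────────────────┼────
...┃nactive│25 │eve40@mail.com  │50.8
...┃ending │26 │frank15@mail.com│47.4
...┃losed  │19 │eve32@mail.com  │44.7
━━━┃ctive  │27 │frank21@mail.com│98.3


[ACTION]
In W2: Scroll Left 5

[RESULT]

┃ Spreadsheet                        
┠────────────────────────────────────
┃A1:                                 
┃       A       B       C       D    
┃------------------------------------
┃  1      [0]       0Hello          0
┃  2        0       0       0       0
┃  3        0Foo            0       0
┃  4        0       0       0       0
┃  5        0       0       0       0
┃  6   209.50       0Data           0
━━━━━━━━━━━━━━━━━━━━━━━━━┓  0       0
 MapNavigator            ┃  0       0
─────────────────────────┨  0       0
..~┏━━━━━━━━━━━━━━━━━━━━━━━━━━━━━━━━━
...┃ DataTable                       
.══┠─────────────────────────────────
...┃Status  │Age│Email           │Sco
...┃────────┼───┼────────────────┼───
...┃Inactive│25 │eve40@mail.com  │50.
...┃Pending │26 │frank15@mail.com│47.
...┃Closed  │19 │eve32@mail.com  │44.
━━━┃Active  │27 │frank21@mail.com│98.


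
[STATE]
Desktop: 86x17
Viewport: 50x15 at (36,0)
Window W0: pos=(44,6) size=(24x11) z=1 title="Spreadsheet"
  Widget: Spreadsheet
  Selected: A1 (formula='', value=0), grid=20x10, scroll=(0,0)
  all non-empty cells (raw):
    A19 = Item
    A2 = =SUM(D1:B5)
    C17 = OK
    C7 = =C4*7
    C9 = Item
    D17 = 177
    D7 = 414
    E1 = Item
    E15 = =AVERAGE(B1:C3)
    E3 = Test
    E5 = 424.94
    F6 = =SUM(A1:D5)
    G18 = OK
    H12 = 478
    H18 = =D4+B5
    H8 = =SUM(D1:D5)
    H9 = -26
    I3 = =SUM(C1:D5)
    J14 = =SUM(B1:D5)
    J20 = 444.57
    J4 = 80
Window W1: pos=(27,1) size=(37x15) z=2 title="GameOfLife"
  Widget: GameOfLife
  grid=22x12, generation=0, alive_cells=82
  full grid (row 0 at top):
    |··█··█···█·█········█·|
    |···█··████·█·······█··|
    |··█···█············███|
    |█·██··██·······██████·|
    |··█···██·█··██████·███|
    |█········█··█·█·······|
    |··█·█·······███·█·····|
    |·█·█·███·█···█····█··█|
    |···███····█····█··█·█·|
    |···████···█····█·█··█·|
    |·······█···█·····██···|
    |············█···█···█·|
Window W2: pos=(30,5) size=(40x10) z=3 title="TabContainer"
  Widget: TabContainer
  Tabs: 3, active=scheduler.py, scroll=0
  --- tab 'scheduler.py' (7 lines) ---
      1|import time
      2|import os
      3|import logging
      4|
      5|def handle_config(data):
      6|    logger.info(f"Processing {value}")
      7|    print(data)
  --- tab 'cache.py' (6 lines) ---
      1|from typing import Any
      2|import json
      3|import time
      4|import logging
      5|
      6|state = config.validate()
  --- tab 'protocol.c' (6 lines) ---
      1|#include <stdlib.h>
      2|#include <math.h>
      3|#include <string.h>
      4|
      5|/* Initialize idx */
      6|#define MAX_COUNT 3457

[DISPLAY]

                                                  
━━━━━━━━━━━━━━━━━━━━━━━━━━━┓                      
ife                        ┃                      
───────────────────────────┨                      
                           ┃                      
━━━━━━━━━━━━━━━━━━━━━━━━━━━━━━━━━┓                
ontainer                         ┃                
─────────────────────────────────┨                
duler.py]│ cache.py │ protocol.c ┃                
─────────────────────────────────┃                
t time                           ┃                
t os                             ┃                
t logging                        ┃                
                                 ┃                
━━━━━━━━━━━━━━━━━━━━━━━━━━━━━━━━━┛                


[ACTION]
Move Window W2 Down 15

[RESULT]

                                                  
━━━━━━━━━━━━━━━━━━━━━━━━━━━┓                      
ife                        ┃                      
───────────────────────────┨                      
                           ┃                      
██·█·······█··             ┃                      
···········███             ┃━━━┓                  
━━━━━━━━━━━━━━━━━━━━━━━━━━━━━━━━━┓                
ontainer                         ┃                
─────────────────────────────────┨                
duler.py]│ cache.py │ protocol.c ┃                
─────────────────────────────────┃                
t time                           ┃                
t os                             ┃                
t logging                        ┃                


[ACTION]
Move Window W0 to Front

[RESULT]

                                                  
━━━━━━━━━━━━━━━━━━━━━━━━━━━┓                      
ife                        ┃                      
───────────────────────────┨                      
                           ┃                      
██·█·······█··             ┃                      
········┏━━━━━━━━━━━━━━━━━━━━━━┓                  
━━━━━━━━┃ Spreadsheet          ┃━┓                
ontainer┠──────────────────────┨ ┃                
────────┃A1:                   ┃─┨                
duler.py┃       A       B      ┃ ┃                
────────┃----------------------┃─┃                
t time  ┃  1      [0]       0  ┃ ┃                
t os    ┃  2        0       0  ┃ ┃                
t loggin┃  3        0       0  ┃ ┃                


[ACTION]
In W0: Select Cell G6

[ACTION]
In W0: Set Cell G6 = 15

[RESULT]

                                                  
━━━━━━━━━━━━━━━━━━━━━━━━━━━┓                      
ife                        ┃                      
───────────────────────────┨                      
                           ┃                      
██·█·······█··             ┃                      
········┏━━━━━━━━━━━━━━━━━━━━━━┓                  
━━━━━━━━┃ Spreadsheet          ┃━┓                
ontainer┠──────────────────────┨ ┃                
────────┃G6: 15                ┃─┨                
duler.py┃       A       B      ┃ ┃                
────────┃----------------------┃─┃                
t time  ┃  1        0       0  ┃ ┃                
t os    ┃  2        0       0  ┃ ┃                
t loggin┃  3        0       0  ┃ ┃                


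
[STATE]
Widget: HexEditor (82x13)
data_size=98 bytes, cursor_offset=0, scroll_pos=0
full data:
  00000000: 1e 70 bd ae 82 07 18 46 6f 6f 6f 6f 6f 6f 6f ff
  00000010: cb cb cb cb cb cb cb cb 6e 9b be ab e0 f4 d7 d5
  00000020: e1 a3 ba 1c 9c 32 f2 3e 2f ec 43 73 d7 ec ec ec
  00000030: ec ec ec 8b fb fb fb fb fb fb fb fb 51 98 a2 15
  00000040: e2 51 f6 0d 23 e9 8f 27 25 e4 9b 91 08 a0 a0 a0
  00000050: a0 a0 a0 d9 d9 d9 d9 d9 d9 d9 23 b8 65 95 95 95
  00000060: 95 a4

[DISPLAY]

00000000  1E 70 bd ae 82 07 18 46  6f 6f 6f 6f 6f 6f 6f ff  |.p.....Fooooooo.|    
00000010  cb cb cb cb cb cb cb cb  6e 9b be ab e0 f4 d7 d5  |........n.......|    
00000020  e1 a3 ba 1c 9c 32 f2 3e  2f ec 43 73 d7 ec ec ec  |.....2.>/.Cs....|    
00000030  ec ec ec 8b fb fb fb fb  fb fb fb fb 51 98 a2 15  |............Q...|    
00000040  e2 51 f6 0d 23 e9 8f 27  25 e4 9b 91 08 a0 a0 a0  |.Q..#..'%.......|    
00000050  a0 a0 a0 d9 d9 d9 d9 d9  d9 d9 23 b8 65 95 95 95  |..........#.e...|    
00000060  95 a4                                             |..              |    
                                                                                  
                                                                                  
                                                                                  
                                                                                  
                                                                                  
                                                                                  


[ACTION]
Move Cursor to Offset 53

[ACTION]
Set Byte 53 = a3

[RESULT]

00000000  1e 70 bd ae 82 07 18 46  6f 6f 6f 6f 6f 6f 6f ff  |.p.....Fooooooo.|    
00000010  cb cb cb cb cb cb cb cb  6e 9b be ab e0 f4 d7 d5  |........n.......|    
00000020  e1 a3 ba 1c 9c 32 f2 3e  2f ec 43 73 d7 ec ec ec  |.....2.>/.Cs....|    
00000030  ec ec ec 8b fb A3 fb fb  fb fb fb fb 51 98 a2 15  |............Q...|    
00000040  e2 51 f6 0d 23 e9 8f 27  25 e4 9b 91 08 a0 a0 a0  |.Q..#..'%.......|    
00000050  a0 a0 a0 d9 d9 d9 d9 d9  d9 d9 23 b8 65 95 95 95  |..........#.e...|    
00000060  95 a4                                             |..              |    
                                                                                  
                                                                                  
                                                                                  
                                                                                  
                                                                                  
                                                                                  


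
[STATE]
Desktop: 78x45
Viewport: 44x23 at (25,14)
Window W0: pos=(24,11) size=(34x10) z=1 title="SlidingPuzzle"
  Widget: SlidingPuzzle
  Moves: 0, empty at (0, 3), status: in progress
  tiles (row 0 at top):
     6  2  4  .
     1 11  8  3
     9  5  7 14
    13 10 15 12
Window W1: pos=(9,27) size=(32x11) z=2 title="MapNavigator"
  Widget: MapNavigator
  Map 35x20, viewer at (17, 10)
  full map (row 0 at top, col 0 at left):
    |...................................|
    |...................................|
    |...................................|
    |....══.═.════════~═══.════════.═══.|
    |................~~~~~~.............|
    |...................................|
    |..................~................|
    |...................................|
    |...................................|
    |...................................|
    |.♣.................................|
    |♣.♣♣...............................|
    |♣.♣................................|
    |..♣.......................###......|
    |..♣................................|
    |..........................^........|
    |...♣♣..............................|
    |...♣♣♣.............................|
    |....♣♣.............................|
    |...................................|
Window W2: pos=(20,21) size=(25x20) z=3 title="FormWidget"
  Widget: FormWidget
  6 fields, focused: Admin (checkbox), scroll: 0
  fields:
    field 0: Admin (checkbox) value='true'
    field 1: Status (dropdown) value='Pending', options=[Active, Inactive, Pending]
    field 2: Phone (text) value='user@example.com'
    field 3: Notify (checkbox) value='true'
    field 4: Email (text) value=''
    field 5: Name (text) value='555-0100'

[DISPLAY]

┌────┬────┬────┬────┐           ┃           
│  6 │  2 │  4 │    │           ┃           
├────┼────┼────┼────┤           ┃           
│  1 │ 11 │  8 │  3 │           ┃           
├────┼────┼────┼────┤           ┃           
│  9 │  5 │  7 │ 14 │           ┃           
━━━━━━━━━━━━━━━━━━━━━━━━━━━━━━━━┛           
━━━━━━━━━━━━━━━━━━━┓                        
mWidget            ┃                        
───────────────────┨                        
min:      [x]      ┃                        
atus:     [Pendin▼]┃                        
one:      [user@ex]┃                        
tify:     [x]      ┃                        
ail:      [       ]┃                        
me:       [555-010]┃                        
                   ┃                        
                   ┃                        
                   ┃                        
                   ┃                        
                   ┃                        
                   ┃                        
                   ┃                        


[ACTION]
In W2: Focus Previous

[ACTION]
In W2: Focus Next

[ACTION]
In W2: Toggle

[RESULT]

┌────┬────┬────┬────┐           ┃           
│  6 │  2 │  4 │    │           ┃           
├────┼────┼────┼────┤           ┃           
│  1 │ 11 │  8 │  3 │           ┃           
├────┼────┼────┼────┤           ┃           
│  9 │  5 │  7 │ 14 │           ┃           
━━━━━━━━━━━━━━━━━━━━━━━━━━━━━━━━┛           
━━━━━━━━━━━━━━━━━━━┓                        
mWidget            ┃                        
───────────────────┨                        
min:      [ ]      ┃                        
atus:     [Pendin▼]┃                        
one:      [user@ex]┃                        
tify:     [x]      ┃                        
ail:      [       ]┃                        
me:       [555-010]┃                        
                   ┃                        
                   ┃                        
                   ┃                        
                   ┃                        
                   ┃                        
                   ┃                        
                   ┃                        


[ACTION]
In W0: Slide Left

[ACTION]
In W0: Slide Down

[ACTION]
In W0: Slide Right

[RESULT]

┌────┬────┬────┬────┐           ┃           
│  6 │  2 │    │  4 │           ┃           
├────┼────┼────┼────┤           ┃           
│  1 │ 11 │  8 │  3 │           ┃           
├────┼────┼────┼────┤           ┃           
│  9 │  5 │  7 │ 14 │           ┃           
━━━━━━━━━━━━━━━━━━━━━━━━━━━━━━━━┛           
━━━━━━━━━━━━━━━━━━━┓                        
mWidget            ┃                        
───────────────────┨                        
min:      [ ]      ┃                        
atus:     [Pendin▼]┃                        
one:      [user@ex]┃                        
tify:     [x]      ┃                        
ail:      [       ]┃                        
me:       [555-010]┃                        
                   ┃                        
                   ┃                        
                   ┃                        
                   ┃                        
                   ┃                        
                   ┃                        
                   ┃                        


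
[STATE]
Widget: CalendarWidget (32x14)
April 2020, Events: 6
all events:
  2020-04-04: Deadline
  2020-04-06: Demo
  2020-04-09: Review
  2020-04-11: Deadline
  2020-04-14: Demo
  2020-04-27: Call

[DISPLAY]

           April 2020           
Mo Tu We Th Fr Sa Su            
       1  2  3  4*  5           
 6*  7  8  9* 10 11* 12         
13 14* 15 16 17 18 19           
20 21 22 23 24 25 26            
27* 28 29 30                    
                                
                                
                                
                                
                                
                                
                                


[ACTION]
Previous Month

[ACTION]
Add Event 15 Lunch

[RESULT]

           March 2020           
Mo Tu We Th Fr Sa Su            
                   1            
 2  3  4  5  6  7  8            
 9 10 11 12 13 14 15*           
16 17 18 19 20 21 22            
23 24 25 26 27 28 29            
30 31                           
                                
                                
                                
                                
                                
                                


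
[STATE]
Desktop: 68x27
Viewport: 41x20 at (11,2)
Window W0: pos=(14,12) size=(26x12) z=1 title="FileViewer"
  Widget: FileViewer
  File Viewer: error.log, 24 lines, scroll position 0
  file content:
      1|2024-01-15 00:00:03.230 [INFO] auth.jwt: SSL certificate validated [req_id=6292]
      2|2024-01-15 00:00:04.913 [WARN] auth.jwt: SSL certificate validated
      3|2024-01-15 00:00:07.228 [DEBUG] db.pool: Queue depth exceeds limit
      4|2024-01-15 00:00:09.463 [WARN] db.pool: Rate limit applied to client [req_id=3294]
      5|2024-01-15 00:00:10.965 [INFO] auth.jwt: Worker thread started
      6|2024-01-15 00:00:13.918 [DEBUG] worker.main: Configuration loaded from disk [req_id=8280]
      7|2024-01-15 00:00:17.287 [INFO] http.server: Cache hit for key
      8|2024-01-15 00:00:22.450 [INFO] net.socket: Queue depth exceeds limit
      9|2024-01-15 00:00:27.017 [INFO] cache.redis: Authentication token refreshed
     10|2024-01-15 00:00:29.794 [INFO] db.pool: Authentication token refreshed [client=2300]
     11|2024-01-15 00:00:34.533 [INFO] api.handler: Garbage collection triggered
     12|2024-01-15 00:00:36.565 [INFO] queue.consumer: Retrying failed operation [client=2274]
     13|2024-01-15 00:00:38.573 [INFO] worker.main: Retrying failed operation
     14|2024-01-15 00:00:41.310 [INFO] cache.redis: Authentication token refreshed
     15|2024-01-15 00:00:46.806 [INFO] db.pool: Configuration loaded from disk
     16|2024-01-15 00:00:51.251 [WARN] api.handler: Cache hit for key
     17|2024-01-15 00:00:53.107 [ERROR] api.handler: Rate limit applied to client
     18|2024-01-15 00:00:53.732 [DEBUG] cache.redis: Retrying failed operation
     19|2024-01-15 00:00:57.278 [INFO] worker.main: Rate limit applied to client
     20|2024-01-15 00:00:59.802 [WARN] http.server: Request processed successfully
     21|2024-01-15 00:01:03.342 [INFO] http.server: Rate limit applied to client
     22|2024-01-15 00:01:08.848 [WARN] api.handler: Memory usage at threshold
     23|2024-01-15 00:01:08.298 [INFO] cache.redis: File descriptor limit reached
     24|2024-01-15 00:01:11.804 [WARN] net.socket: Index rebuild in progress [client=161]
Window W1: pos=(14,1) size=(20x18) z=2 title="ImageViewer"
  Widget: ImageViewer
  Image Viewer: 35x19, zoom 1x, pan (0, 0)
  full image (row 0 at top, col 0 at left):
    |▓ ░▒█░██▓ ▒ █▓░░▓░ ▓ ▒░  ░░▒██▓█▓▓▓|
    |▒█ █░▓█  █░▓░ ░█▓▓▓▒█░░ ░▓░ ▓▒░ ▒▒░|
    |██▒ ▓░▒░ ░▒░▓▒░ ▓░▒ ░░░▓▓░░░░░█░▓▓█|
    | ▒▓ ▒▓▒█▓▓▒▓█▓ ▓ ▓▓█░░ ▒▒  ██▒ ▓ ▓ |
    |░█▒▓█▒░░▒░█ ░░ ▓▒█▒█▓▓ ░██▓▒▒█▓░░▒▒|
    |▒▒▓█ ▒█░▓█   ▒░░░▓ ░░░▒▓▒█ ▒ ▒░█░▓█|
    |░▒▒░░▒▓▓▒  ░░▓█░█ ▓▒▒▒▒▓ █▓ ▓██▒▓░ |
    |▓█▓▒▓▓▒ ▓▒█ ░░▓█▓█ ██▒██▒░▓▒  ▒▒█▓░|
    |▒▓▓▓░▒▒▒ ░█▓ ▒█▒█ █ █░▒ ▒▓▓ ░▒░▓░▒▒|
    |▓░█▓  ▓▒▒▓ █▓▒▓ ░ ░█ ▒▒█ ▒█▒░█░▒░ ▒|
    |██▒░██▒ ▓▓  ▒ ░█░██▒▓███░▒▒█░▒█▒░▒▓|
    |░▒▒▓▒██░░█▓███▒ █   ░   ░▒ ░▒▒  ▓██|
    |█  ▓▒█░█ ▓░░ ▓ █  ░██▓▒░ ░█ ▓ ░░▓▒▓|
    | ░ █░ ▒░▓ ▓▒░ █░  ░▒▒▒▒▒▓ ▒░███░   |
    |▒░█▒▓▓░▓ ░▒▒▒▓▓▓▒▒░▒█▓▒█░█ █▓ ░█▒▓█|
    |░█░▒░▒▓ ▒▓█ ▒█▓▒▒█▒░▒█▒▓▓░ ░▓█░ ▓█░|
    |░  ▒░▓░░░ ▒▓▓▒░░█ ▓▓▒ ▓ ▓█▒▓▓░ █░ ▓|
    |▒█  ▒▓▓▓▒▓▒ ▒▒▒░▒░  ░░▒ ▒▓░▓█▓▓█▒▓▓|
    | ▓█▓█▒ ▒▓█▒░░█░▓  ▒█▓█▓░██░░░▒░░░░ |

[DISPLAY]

   ┃ ImageViewer      ┃                  
   ┠──────────────────┨                  
   ┃▓ ░▒█░██▓ ▒ █▓░░▓░┃                  
   ┃▒█ █░▓█  █░▓░ ░█▓▓┃                  
   ┃██▒ ▓░▒░ ░▒░▓▒░ ▓░┃                  
   ┃ ▒▓ ▒▓▒█▓▓▒▓█▓ ▓ ▓┃                  
   ┃░█▒▓█▒░░▒░█ ░░ ▓▒█┃                  
   ┃▒▒▓█ ▒█░▓█   ▒░░░▓┃                  
   ┃░▒▒░░▒▓▓▒  ░░▓█░█ ┃                  
   ┃▓█▓▒▓▓▒ ▓▒█ ░░▓█▓█┃                  
   ┃▒▓▓▓░▒▒▒ ░█▓ ▒█▒█ ┃━━━━━┓            
   ┃▓░█▓  ▓▒▒▓ █▓▒▓ ░ ┃     ┃            
   ┃██▒░██▒ ▓▓  ▒ ░█░█┃─────┨            
   ┃░▒▒▓▒██░░█▓███▒ █ ┃.230▲┃            
   ┃█  ▓▒█░█ ▓░░ ▓ █  ┃.913█┃            
   ┃ ░ █░ ▒░▓ ▓▒░ █░  ┃.228░┃            
   ┗━━━━━━━━━━━━━━━━━━┛.463░┃            
   ┃2024-01-15 00:00:10.965░┃            
   ┃2024-01-15 00:00:13.918░┃            
   ┃2024-01-15 00:00:17.287░┃            


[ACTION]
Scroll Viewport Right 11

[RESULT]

iewer      ┃                             
───────────┨                             
█▓ ▒ █▓░░▓░┃                             
  █░▓░ ░█▓▓┃                             
░ ░▒░▓▒░ ▓░┃                             
█▓▓▒▓█▓ ▓ ▓┃                             
░▒░█ ░░ ▓▒█┃                             
░▓█   ▒░░░▓┃                             
▓▒  ░░▓█░█ ┃                             
 ▓▒█ ░░▓█▓█┃                             
▒ ░█▓ ▒█▒█ ┃━━━━━┓                       
▒▒▓ █▓▒▓ ░ ┃     ┃                       
 ▓▓  ▒ ░█░█┃─────┨                       
░░█▓███▒ █ ┃.230▲┃                       
█ ▓░░ ▓ █  ┃.913█┃                       
░▓ ▓▒░ █░  ┃.228░┃                       
━━━━━━━━━━━┛.463░┃                       
-15 00:00:10.965░┃                       
-15 00:00:13.918░┃                       
-15 00:00:17.287░┃                       


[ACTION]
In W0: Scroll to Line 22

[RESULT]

iewer      ┃                             
───────────┨                             
█▓ ▒ █▓░░▓░┃                             
  █░▓░ ░█▓▓┃                             
░ ░▒░▓▒░ ▓░┃                             
█▓▓▒▓█▓ ▓ ▓┃                             
░▒░█ ░░ ▓▒█┃                             
░▓█   ▒░░░▓┃                             
▓▒  ░░▓█░█ ┃                             
 ▓▒█ ░░▓█▓█┃                             
▒ ░█▓ ▒█▒█ ┃━━━━━┓                       
▒▒▓ █▓▒▓ ░ ┃     ┃                       
 ▓▓  ▒ ░█░█┃─────┨                       
░░█▓███▒ █ ┃.107▲┃                       
█ ▓░░ ▓ █  ┃.732░┃                       
░▓ ▓▒░ █░  ┃.278░┃                       
━━━━━━━━━━━┛.802░┃                       
-15 00:01:03.342░┃                       
-15 00:01:08.848░┃                       
-15 00:01:08.298█┃                       


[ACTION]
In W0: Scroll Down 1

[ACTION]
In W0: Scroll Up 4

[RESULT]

iewer      ┃                             
───────────┨                             
█▓ ▒ █▓░░▓░┃                             
  █░▓░ ░█▓▓┃                             
░ ░▒░▓▒░ ▓░┃                             
█▓▓▒▓█▓ ▓ ▓┃                             
░▒░█ ░░ ▓▒█┃                             
░▓█   ▒░░░▓┃                             
▓▒  ░░▓█░█ ┃                             
 ▓▒█ ░░▓█▓█┃                             
▒ ░█▓ ▒█▒█ ┃━━━━━┓                       
▒▒▓ █▓▒▓ ░ ┃     ┃                       
 ▓▓  ▒ ░█░█┃─────┨                       
░░█▓███▒ █ ┃.573▲┃                       
█ ▓░░ ▓ █  ┃.310░┃                       
░▓ ▓▒░ █░  ┃.806░┃                       
━━━━━━━━━━━┛.251░┃                       
-15 00:00:53.107░┃                       
-15 00:00:53.732█┃                       
-15 00:00:57.278░┃                       


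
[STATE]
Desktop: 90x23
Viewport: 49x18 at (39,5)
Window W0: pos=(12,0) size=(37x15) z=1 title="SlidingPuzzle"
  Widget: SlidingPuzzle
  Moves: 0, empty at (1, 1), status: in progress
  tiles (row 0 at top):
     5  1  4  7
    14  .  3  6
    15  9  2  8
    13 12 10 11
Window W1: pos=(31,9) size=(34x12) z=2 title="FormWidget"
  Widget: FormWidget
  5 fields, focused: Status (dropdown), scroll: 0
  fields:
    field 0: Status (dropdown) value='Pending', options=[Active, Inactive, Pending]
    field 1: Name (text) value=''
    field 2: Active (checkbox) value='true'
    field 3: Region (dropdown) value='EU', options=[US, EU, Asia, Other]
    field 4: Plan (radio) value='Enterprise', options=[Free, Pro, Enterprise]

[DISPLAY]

         ┃                                       
         ┃                                       
         ┃                                       
         ┃                                       
━━━━━━━━━━━━━━━━━━━━━━━━━┓                       
dget                     ┃                       
─────────────────────────┨                       
s:     [Pending        ▼]┃                       
       [                ]┃                       
e:     [x]               ┃                       
n:     [EU             ▼]┃                       
       ( ) Free  ( ) Pro ┃                       
                         ┃                       
                         ┃                       
                         ┃                       
━━━━━━━━━━━━━━━━━━━━━━━━━┛                       
                                                 
                                                 


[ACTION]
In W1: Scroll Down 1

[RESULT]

         ┃                                       
         ┃                                       
         ┃                                       
         ┃                                       
━━━━━━━━━━━━━━━━━━━━━━━━━┓                       
dget                     ┃                       
─────────────────────────┨                       
       [                ]┃                       
e:     [x]               ┃                       
n:     [EU             ▼]┃                       
       ( ) Free  ( ) Pro ┃                       
                         ┃                       
                         ┃                       
                         ┃                       
                         ┃                       
━━━━━━━━━━━━━━━━━━━━━━━━━┛                       
                                                 
                                                 


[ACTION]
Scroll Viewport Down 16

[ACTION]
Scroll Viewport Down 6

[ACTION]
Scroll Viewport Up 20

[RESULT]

━━━━━━━━━┓                                       
         ┃                                       
─────────┨                                       
         ┃                                       
         ┃                                       
         ┃                                       
         ┃                                       
         ┃                                       
         ┃                                       
━━━━━━━━━━━━━━━━━━━━━━━━━┓                       
dget                     ┃                       
─────────────────────────┨                       
       [                ]┃                       
e:     [x]               ┃                       
n:     [EU             ▼]┃                       
       ( ) Free  ( ) Pro ┃                       
                         ┃                       
                         ┃                       
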